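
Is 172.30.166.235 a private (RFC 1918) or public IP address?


RFC 1918 private ranges:
  10.0.0.0/8 (10.0.0.0 - 10.255.255.255)
  172.16.0.0/12 (172.16.0.0 - 172.31.255.255)
  192.168.0.0/16 (192.168.0.0 - 192.168.255.255)
Private (in 172.16.0.0/12)


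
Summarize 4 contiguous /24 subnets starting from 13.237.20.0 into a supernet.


Original prefix: /24
Number of subnets: 4 = 2^2
New prefix = 24 - 2 = 22
Supernet: 13.237.20.0/22


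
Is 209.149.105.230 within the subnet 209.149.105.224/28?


Subnet network: 209.149.105.224
Test IP AND mask: 209.149.105.224
Yes, 209.149.105.230 is in 209.149.105.224/28


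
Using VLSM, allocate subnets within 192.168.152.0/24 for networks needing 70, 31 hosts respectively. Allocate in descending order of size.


70 hosts -> /25 (126 usable): 192.168.152.0/25
31 hosts -> /26 (62 usable): 192.168.152.128/26
Allocation: 192.168.152.0/25 (70 hosts, 126 usable); 192.168.152.128/26 (31 hosts, 62 usable)


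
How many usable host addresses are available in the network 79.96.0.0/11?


Host bits = 32 - 11 = 21
Total addresses = 2^21 = 2097152
Usable = total - 2 (network and broadcast)
Usable hosts: 2097150


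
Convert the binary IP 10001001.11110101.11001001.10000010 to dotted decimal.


10001001 = 137
11110101 = 245
11001001 = 201
10000010 = 130
IP: 137.245.201.130


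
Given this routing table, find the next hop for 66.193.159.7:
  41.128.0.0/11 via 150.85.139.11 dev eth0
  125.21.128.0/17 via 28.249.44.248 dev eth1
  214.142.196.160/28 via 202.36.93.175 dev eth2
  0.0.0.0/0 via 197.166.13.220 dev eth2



Longest prefix match for 66.193.159.7:
  /11 41.128.0.0: no
  /17 125.21.128.0: no
  /28 214.142.196.160: no
  /0 0.0.0.0: MATCH
Selected: next-hop 197.166.13.220 via eth2 (matched /0)


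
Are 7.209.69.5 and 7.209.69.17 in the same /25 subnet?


Mask: 255.255.255.128
7.209.69.5 AND mask = 7.209.69.0
7.209.69.17 AND mask = 7.209.69.0
Yes, same subnet (7.209.69.0)


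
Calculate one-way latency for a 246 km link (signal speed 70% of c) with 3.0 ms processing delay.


Speed = 0.7 * 3e5 km/s = 210000 km/s
Propagation delay = 246 / 210000 = 0.0012 s = 1.1714 ms
Processing delay = 3.0 ms
Total one-way latency = 4.1714 ms


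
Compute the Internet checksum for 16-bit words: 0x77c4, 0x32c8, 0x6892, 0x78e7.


Sum all words (with carry folding):
+ 0x77c4 = 0x77c4
+ 0x32c8 = 0xaa8c
+ 0x6892 = 0x131f
+ 0x78e7 = 0x8c06
One's complement: ~0x8c06
Checksum = 0x73f9


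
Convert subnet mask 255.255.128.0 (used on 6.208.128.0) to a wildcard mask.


Subnet mask: 255.255.128.0
Wildcard = 255.255.255.255 - subnet mask
255 - 255 = 0
255 - 255 = 0
255 - 128 = 127
255 - 0 = 255
Wildcard: 0.0.127.255


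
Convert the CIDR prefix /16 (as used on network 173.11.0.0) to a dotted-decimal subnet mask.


/16 means 16 network bits, 16 host bits
Binary: 11111111111111110000000000000000
Mask: 255.255.0.0


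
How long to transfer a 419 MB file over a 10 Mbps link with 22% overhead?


Effective throughput = 10 * (1 - 22/100) = 7.8 Mbps
File size in Mb = 419 * 8 = 3352 Mb
Time = 3352 / 7.8
Time = 429.7436 seconds


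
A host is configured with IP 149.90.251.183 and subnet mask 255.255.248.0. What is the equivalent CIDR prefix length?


Binary: 11111111.11111111.11111000.00000000
Count leading 1s
Prefix: /21


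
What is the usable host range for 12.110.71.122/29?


Network: 12.110.71.120
Broadcast: 12.110.71.127
First usable = network + 1
Last usable = broadcast - 1
Range: 12.110.71.121 to 12.110.71.126


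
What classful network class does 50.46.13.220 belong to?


First octet: 50
Binary: 00110010
0xxxxxxx -> Class A (1-126)
Class A, default mask 255.0.0.0 (/8)


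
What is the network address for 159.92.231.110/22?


IP:   10011111.01011100.11100111.01101110
Mask: 11111111.11111111.11111100.00000000
AND operation:
Net:  10011111.01011100.11100100.00000000
Network: 159.92.228.0/22


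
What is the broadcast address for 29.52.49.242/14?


Network: 29.52.0.0/14
Host bits = 18
Set all host bits to 1:
Broadcast: 29.55.255.255


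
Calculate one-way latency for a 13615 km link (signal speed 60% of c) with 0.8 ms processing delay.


Speed = 0.6 * 3e5 km/s = 180000 km/s
Propagation delay = 13615 / 180000 = 0.0756 s = 75.6389 ms
Processing delay = 0.8 ms
Total one-way latency = 76.4389 ms


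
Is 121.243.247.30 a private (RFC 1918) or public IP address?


RFC 1918 private ranges:
  10.0.0.0/8 (10.0.0.0 - 10.255.255.255)
  172.16.0.0/12 (172.16.0.0 - 172.31.255.255)
  192.168.0.0/16 (192.168.0.0 - 192.168.255.255)
Public (not in any RFC 1918 range)


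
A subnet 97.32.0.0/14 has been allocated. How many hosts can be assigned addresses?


Host bits = 32 - 14 = 18
Total addresses = 2^18 = 262144
Usable = total - 2 (network and broadcast)
Usable hosts: 262142


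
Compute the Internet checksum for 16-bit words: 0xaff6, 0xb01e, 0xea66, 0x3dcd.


Sum all words (with carry folding):
+ 0xaff6 = 0xaff6
+ 0xb01e = 0x6015
+ 0xea66 = 0x4a7c
+ 0x3dcd = 0x8849
One's complement: ~0x8849
Checksum = 0x77b6


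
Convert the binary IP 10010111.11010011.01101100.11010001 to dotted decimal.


10010111 = 151
11010011 = 211
01101100 = 108
11010001 = 209
IP: 151.211.108.209


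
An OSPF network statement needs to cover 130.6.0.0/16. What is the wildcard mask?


Subnet mask: 255.255.0.0
Wildcard = 255.255.255.255 - subnet mask
255 - 255 = 0
255 - 255 = 0
255 - 0 = 255
255 - 0 = 255
Wildcard: 0.0.255.255


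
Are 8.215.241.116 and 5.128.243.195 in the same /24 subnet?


Mask: 255.255.255.0
8.215.241.116 AND mask = 8.215.241.0
5.128.243.195 AND mask = 5.128.243.0
No, different subnets (8.215.241.0 vs 5.128.243.0)


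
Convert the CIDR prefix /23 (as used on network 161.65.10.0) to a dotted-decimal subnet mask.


/23 means 23 network bits, 9 host bits
Binary: 11111111111111111111111000000000
Mask: 255.255.254.0


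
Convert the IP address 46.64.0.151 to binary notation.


46 = 00101110
64 = 01000000
0 = 00000000
151 = 10010111
Binary: 00101110.01000000.00000000.10010111


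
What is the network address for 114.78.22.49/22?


IP:   01110010.01001110.00010110.00110001
Mask: 11111111.11111111.11111100.00000000
AND operation:
Net:  01110010.01001110.00010100.00000000
Network: 114.78.20.0/22


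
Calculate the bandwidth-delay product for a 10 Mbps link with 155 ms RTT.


BDP = bandwidth * RTT
= 10 Mbps * 155 ms
= 10 * 1e6 * 155 / 1000 bits
= 1550000 bits
= 193750 bytes
= 189.209 KB
BDP = 1550000 bits (193750 bytes)


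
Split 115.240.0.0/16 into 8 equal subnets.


New prefix = 16 + 3 = 19
Each subnet has 8192 addresses
  115.240.0.0/19
  115.240.32.0/19
  115.240.64.0/19
  115.240.96.0/19
  115.240.128.0/19
  115.240.160.0/19
  115.240.192.0/19
  115.240.224.0/19
Subnets: 115.240.0.0/19, 115.240.32.0/19, 115.240.64.0/19, 115.240.96.0/19, 115.240.128.0/19, 115.240.160.0/19, 115.240.192.0/19, 115.240.224.0/19


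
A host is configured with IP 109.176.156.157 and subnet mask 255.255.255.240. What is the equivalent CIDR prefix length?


Binary: 11111111.11111111.11111111.11110000
Count leading 1s
Prefix: /28


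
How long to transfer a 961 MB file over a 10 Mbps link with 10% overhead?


Effective throughput = 10 * (1 - 10/100) = 9 Mbps
File size in Mb = 961 * 8 = 7688 Mb
Time = 7688 / 9
Time = 854.2222 seconds


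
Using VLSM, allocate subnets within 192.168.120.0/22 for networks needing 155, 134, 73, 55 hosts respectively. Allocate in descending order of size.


155 hosts -> /24 (254 usable): 192.168.120.0/24
134 hosts -> /24 (254 usable): 192.168.121.0/24
73 hosts -> /25 (126 usable): 192.168.122.0/25
55 hosts -> /26 (62 usable): 192.168.122.128/26
Allocation: 192.168.120.0/24 (155 hosts, 254 usable); 192.168.121.0/24 (134 hosts, 254 usable); 192.168.122.0/25 (73 hosts, 126 usable); 192.168.122.128/26 (55 hosts, 62 usable)


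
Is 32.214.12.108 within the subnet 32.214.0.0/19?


Subnet network: 32.214.0.0
Test IP AND mask: 32.214.0.0
Yes, 32.214.12.108 is in 32.214.0.0/19


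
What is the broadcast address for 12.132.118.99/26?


Network: 12.132.118.64/26
Host bits = 6
Set all host bits to 1:
Broadcast: 12.132.118.127


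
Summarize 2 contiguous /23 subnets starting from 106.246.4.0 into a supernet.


Original prefix: /23
Number of subnets: 2 = 2^1
New prefix = 23 - 1 = 22
Supernet: 106.246.4.0/22


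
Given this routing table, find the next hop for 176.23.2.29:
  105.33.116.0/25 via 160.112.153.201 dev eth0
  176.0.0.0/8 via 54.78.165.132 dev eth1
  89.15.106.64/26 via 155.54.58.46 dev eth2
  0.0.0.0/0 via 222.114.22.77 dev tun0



Longest prefix match for 176.23.2.29:
  /25 105.33.116.0: no
  /8 176.0.0.0: MATCH
  /26 89.15.106.64: no
  /0 0.0.0.0: MATCH
Selected: next-hop 54.78.165.132 via eth1 (matched /8)


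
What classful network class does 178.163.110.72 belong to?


First octet: 178
Binary: 10110010
10xxxxxx -> Class B (128-191)
Class B, default mask 255.255.0.0 (/16)


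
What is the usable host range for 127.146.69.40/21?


Network: 127.146.64.0
Broadcast: 127.146.71.255
First usable = network + 1
Last usable = broadcast - 1
Range: 127.146.64.1 to 127.146.71.254


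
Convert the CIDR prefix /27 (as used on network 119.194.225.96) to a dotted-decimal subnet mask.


/27 means 27 network bits, 5 host bits
Binary: 11111111111111111111111111100000
Mask: 255.255.255.224


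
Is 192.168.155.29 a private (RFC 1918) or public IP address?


RFC 1918 private ranges:
  10.0.0.0/8 (10.0.0.0 - 10.255.255.255)
  172.16.0.0/12 (172.16.0.0 - 172.31.255.255)
  192.168.0.0/16 (192.168.0.0 - 192.168.255.255)
Private (in 192.168.0.0/16)


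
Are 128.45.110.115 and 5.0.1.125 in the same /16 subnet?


Mask: 255.255.0.0
128.45.110.115 AND mask = 128.45.0.0
5.0.1.125 AND mask = 5.0.0.0
No, different subnets (128.45.0.0 vs 5.0.0.0)


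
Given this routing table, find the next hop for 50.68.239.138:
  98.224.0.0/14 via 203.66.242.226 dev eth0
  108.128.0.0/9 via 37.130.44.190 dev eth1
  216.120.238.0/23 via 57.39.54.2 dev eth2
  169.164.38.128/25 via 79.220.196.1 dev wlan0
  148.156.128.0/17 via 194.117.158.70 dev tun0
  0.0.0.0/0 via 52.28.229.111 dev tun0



Longest prefix match for 50.68.239.138:
  /14 98.224.0.0: no
  /9 108.128.0.0: no
  /23 216.120.238.0: no
  /25 169.164.38.128: no
  /17 148.156.128.0: no
  /0 0.0.0.0: MATCH
Selected: next-hop 52.28.229.111 via tun0 (matched /0)


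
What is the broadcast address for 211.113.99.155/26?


Network: 211.113.99.128/26
Host bits = 6
Set all host bits to 1:
Broadcast: 211.113.99.191


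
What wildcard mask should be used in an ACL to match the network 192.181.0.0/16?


Subnet mask: 255.255.0.0
Wildcard = 255.255.255.255 - subnet mask
255 - 255 = 0
255 - 255 = 0
255 - 0 = 255
255 - 0 = 255
Wildcard: 0.0.255.255


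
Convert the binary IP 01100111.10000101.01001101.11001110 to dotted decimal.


01100111 = 103
10000101 = 133
01001101 = 77
11001110 = 206
IP: 103.133.77.206


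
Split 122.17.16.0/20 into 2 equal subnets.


New prefix = 20 + 1 = 21
Each subnet has 2048 addresses
  122.17.16.0/21
  122.17.24.0/21
Subnets: 122.17.16.0/21, 122.17.24.0/21


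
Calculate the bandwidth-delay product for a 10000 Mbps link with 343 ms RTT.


BDP = bandwidth * RTT
= 10000 Mbps * 343 ms
= 10000 * 1e6 * 343 / 1000 bits
= 3430000000 bits
= 428750000 bytes
= 418701.1719 KB
BDP = 3430000000 bits (428750000 bytes)


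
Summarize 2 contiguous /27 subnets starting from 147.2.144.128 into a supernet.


Original prefix: /27
Number of subnets: 2 = 2^1
New prefix = 27 - 1 = 26
Supernet: 147.2.144.128/26


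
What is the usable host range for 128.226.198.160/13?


Network: 128.224.0.0
Broadcast: 128.231.255.255
First usable = network + 1
Last usable = broadcast - 1
Range: 128.224.0.1 to 128.231.255.254


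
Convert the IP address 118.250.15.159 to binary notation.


118 = 01110110
250 = 11111010
15 = 00001111
159 = 10011111
Binary: 01110110.11111010.00001111.10011111


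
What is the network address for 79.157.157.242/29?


IP:   01001111.10011101.10011101.11110010
Mask: 11111111.11111111.11111111.11111000
AND operation:
Net:  01001111.10011101.10011101.11110000
Network: 79.157.157.240/29


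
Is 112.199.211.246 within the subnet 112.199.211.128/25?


Subnet network: 112.199.211.128
Test IP AND mask: 112.199.211.128
Yes, 112.199.211.246 is in 112.199.211.128/25


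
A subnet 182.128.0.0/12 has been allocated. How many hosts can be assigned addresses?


Host bits = 32 - 12 = 20
Total addresses = 2^20 = 1048576
Usable = total - 2 (network and broadcast)
Usable hosts: 1048574


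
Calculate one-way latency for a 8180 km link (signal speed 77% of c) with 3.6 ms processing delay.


Speed = 0.77 * 3e5 km/s = 231000 km/s
Propagation delay = 8180 / 231000 = 0.0354 s = 35.4113 ms
Processing delay = 3.6 ms
Total one-way latency = 39.0113 ms


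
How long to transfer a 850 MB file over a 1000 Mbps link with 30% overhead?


Effective throughput = 1000 * (1 - 30/100) = 700 Mbps
File size in Mb = 850 * 8 = 6800 Mb
Time = 6800 / 700
Time = 9.7143 seconds


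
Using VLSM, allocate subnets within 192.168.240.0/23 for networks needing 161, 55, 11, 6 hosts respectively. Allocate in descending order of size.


161 hosts -> /24 (254 usable): 192.168.240.0/24
55 hosts -> /26 (62 usable): 192.168.241.0/26
11 hosts -> /28 (14 usable): 192.168.241.64/28
6 hosts -> /29 (6 usable): 192.168.241.80/29
Allocation: 192.168.240.0/24 (161 hosts, 254 usable); 192.168.241.0/26 (55 hosts, 62 usable); 192.168.241.64/28 (11 hosts, 14 usable); 192.168.241.80/29 (6 hosts, 6 usable)


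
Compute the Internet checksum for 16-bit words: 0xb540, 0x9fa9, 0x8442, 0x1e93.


Sum all words (with carry folding):
+ 0xb540 = 0xb540
+ 0x9fa9 = 0x54ea
+ 0x8442 = 0xd92c
+ 0x1e93 = 0xf7bf
One's complement: ~0xf7bf
Checksum = 0x0840


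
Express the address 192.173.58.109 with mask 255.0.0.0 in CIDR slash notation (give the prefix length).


Binary: 11111111.00000000.00000000.00000000
Count leading 1s
Prefix: /8


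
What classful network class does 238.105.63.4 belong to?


First octet: 238
Binary: 11101110
1110xxxx -> Class D (224-239)
Class D (multicast), default mask N/A


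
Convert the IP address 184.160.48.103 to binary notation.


184 = 10111000
160 = 10100000
48 = 00110000
103 = 01100111
Binary: 10111000.10100000.00110000.01100111


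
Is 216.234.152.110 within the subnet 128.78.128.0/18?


Subnet network: 128.78.128.0
Test IP AND mask: 216.234.128.0
No, 216.234.152.110 is not in 128.78.128.0/18


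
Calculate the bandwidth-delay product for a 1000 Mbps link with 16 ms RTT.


BDP = bandwidth * RTT
= 1000 Mbps * 16 ms
= 1000 * 1e6 * 16 / 1000 bits
= 16000000 bits
= 2000000 bytes
= 1953.125 KB
BDP = 16000000 bits (2000000 bytes)


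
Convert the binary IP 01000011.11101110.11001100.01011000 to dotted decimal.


01000011 = 67
11101110 = 238
11001100 = 204
01011000 = 88
IP: 67.238.204.88


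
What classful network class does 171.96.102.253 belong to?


First octet: 171
Binary: 10101011
10xxxxxx -> Class B (128-191)
Class B, default mask 255.255.0.0 (/16)


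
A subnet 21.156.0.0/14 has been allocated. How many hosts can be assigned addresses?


Host bits = 32 - 14 = 18
Total addresses = 2^18 = 262144
Usable = total - 2 (network and broadcast)
Usable hosts: 262142


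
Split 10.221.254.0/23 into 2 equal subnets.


New prefix = 23 + 1 = 24
Each subnet has 256 addresses
  10.221.254.0/24
  10.221.255.0/24
Subnets: 10.221.254.0/24, 10.221.255.0/24


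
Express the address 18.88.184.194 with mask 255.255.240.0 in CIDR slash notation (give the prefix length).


Binary: 11111111.11111111.11110000.00000000
Count leading 1s
Prefix: /20


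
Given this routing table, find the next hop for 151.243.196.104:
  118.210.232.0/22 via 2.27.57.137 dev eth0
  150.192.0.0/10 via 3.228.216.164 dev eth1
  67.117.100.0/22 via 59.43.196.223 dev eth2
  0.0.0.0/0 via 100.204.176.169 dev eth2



Longest prefix match for 151.243.196.104:
  /22 118.210.232.0: no
  /10 150.192.0.0: no
  /22 67.117.100.0: no
  /0 0.0.0.0: MATCH
Selected: next-hop 100.204.176.169 via eth2 (matched /0)


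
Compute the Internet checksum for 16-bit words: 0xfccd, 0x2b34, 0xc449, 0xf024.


Sum all words (with carry folding):
+ 0xfccd = 0xfccd
+ 0x2b34 = 0x2802
+ 0xc449 = 0xec4b
+ 0xf024 = 0xdc70
One's complement: ~0xdc70
Checksum = 0x238f


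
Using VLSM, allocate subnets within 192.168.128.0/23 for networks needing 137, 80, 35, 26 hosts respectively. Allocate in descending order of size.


137 hosts -> /24 (254 usable): 192.168.128.0/24
80 hosts -> /25 (126 usable): 192.168.129.0/25
35 hosts -> /26 (62 usable): 192.168.129.128/26
26 hosts -> /27 (30 usable): 192.168.129.192/27
Allocation: 192.168.128.0/24 (137 hosts, 254 usable); 192.168.129.0/25 (80 hosts, 126 usable); 192.168.129.128/26 (35 hosts, 62 usable); 192.168.129.192/27 (26 hosts, 30 usable)


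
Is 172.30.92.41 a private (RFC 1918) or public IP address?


RFC 1918 private ranges:
  10.0.0.0/8 (10.0.0.0 - 10.255.255.255)
  172.16.0.0/12 (172.16.0.0 - 172.31.255.255)
  192.168.0.0/16 (192.168.0.0 - 192.168.255.255)
Private (in 172.16.0.0/12)


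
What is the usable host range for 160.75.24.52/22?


Network: 160.75.24.0
Broadcast: 160.75.27.255
First usable = network + 1
Last usable = broadcast - 1
Range: 160.75.24.1 to 160.75.27.254


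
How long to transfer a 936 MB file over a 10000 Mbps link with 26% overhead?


Effective throughput = 10000 * (1 - 26/100) = 7400 Mbps
File size in Mb = 936 * 8 = 7488 Mb
Time = 7488 / 7400
Time = 1.0119 seconds


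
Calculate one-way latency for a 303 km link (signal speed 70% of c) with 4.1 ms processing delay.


Speed = 0.7 * 3e5 km/s = 210000 km/s
Propagation delay = 303 / 210000 = 0.0014 s = 1.4429 ms
Processing delay = 4.1 ms
Total one-way latency = 5.5429 ms


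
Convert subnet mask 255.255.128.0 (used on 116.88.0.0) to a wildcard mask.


Subnet mask: 255.255.128.0
Wildcard = 255.255.255.255 - subnet mask
255 - 255 = 0
255 - 255 = 0
255 - 128 = 127
255 - 0 = 255
Wildcard: 0.0.127.255


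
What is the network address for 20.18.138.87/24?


IP:   00010100.00010010.10001010.01010111
Mask: 11111111.11111111.11111111.00000000
AND operation:
Net:  00010100.00010010.10001010.00000000
Network: 20.18.138.0/24


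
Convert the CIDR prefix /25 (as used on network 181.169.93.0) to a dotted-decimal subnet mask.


/25 means 25 network bits, 7 host bits
Binary: 11111111111111111111111110000000
Mask: 255.255.255.128


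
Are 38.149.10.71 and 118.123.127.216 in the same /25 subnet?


Mask: 255.255.255.128
38.149.10.71 AND mask = 38.149.10.0
118.123.127.216 AND mask = 118.123.127.128
No, different subnets (38.149.10.0 vs 118.123.127.128)


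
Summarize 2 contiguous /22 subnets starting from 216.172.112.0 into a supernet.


Original prefix: /22
Number of subnets: 2 = 2^1
New prefix = 22 - 1 = 21
Supernet: 216.172.112.0/21


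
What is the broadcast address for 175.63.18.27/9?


Network: 175.0.0.0/9
Host bits = 23
Set all host bits to 1:
Broadcast: 175.127.255.255


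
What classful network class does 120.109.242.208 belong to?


First octet: 120
Binary: 01111000
0xxxxxxx -> Class A (1-126)
Class A, default mask 255.0.0.0 (/8)


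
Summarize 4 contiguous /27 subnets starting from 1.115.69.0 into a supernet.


Original prefix: /27
Number of subnets: 4 = 2^2
New prefix = 27 - 2 = 25
Supernet: 1.115.69.0/25


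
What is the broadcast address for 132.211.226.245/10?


Network: 132.192.0.0/10
Host bits = 22
Set all host bits to 1:
Broadcast: 132.255.255.255


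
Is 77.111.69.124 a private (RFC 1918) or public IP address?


RFC 1918 private ranges:
  10.0.0.0/8 (10.0.0.0 - 10.255.255.255)
  172.16.0.0/12 (172.16.0.0 - 172.31.255.255)
  192.168.0.0/16 (192.168.0.0 - 192.168.255.255)
Public (not in any RFC 1918 range)


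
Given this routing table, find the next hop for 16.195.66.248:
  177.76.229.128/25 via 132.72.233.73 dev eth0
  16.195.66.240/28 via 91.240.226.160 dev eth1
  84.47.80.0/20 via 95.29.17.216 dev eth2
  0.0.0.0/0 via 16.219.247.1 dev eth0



Longest prefix match for 16.195.66.248:
  /25 177.76.229.128: no
  /28 16.195.66.240: MATCH
  /20 84.47.80.0: no
  /0 0.0.0.0: MATCH
Selected: next-hop 91.240.226.160 via eth1 (matched /28)


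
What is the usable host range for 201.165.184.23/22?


Network: 201.165.184.0
Broadcast: 201.165.187.255
First usable = network + 1
Last usable = broadcast - 1
Range: 201.165.184.1 to 201.165.187.254


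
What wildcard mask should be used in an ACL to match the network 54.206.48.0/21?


Subnet mask: 255.255.248.0
Wildcard = 255.255.255.255 - subnet mask
255 - 255 = 0
255 - 255 = 0
255 - 248 = 7
255 - 0 = 255
Wildcard: 0.0.7.255


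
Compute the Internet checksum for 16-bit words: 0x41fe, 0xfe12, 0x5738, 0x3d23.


Sum all words (with carry folding):
+ 0x41fe = 0x41fe
+ 0xfe12 = 0x4011
+ 0x5738 = 0x9749
+ 0x3d23 = 0xd46c
One's complement: ~0xd46c
Checksum = 0x2b93


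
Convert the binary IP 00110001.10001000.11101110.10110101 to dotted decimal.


00110001 = 49
10001000 = 136
11101110 = 238
10110101 = 181
IP: 49.136.238.181


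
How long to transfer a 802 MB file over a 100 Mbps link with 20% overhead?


Effective throughput = 100 * (1 - 20/100) = 80 Mbps
File size in Mb = 802 * 8 = 6416 Mb
Time = 6416 / 80
Time = 80.2 seconds


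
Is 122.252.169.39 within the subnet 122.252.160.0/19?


Subnet network: 122.252.160.0
Test IP AND mask: 122.252.160.0
Yes, 122.252.169.39 is in 122.252.160.0/19


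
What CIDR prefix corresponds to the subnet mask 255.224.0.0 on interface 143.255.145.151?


Binary: 11111111.11100000.00000000.00000000
Count leading 1s
Prefix: /11


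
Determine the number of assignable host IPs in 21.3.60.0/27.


Host bits = 32 - 27 = 5
Total addresses = 2^5 = 32
Usable = total - 2 (network and broadcast)
Usable hosts: 30


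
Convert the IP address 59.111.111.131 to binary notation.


59 = 00111011
111 = 01101111
111 = 01101111
131 = 10000011
Binary: 00111011.01101111.01101111.10000011


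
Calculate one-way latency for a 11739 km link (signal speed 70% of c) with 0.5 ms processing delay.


Speed = 0.7 * 3e5 km/s = 210000 km/s
Propagation delay = 11739 / 210000 = 0.0559 s = 55.9 ms
Processing delay = 0.5 ms
Total one-way latency = 56.4 ms


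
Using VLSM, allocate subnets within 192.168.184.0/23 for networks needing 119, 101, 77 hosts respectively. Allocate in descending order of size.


119 hosts -> /25 (126 usable): 192.168.184.0/25
101 hosts -> /25 (126 usable): 192.168.184.128/25
77 hosts -> /25 (126 usable): 192.168.185.0/25
Allocation: 192.168.184.0/25 (119 hosts, 126 usable); 192.168.184.128/25 (101 hosts, 126 usable); 192.168.185.0/25 (77 hosts, 126 usable)


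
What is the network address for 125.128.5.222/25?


IP:   01111101.10000000.00000101.11011110
Mask: 11111111.11111111.11111111.10000000
AND operation:
Net:  01111101.10000000.00000101.10000000
Network: 125.128.5.128/25


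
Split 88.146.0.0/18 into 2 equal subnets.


New prefix = 18 + 1 = 19
Each subnet has 8192 addresses
  88.146.0.0/19
  88.146.32.0/19
Subnets: 88.146.0.0/19, 88.146.32.0/19


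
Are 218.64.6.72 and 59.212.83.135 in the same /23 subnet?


Mask: 255.255.254.0
218.64.6.72 AND mask = 218.64.6.0
59.212.83.135 AND mask = 59.212.82.0
No, different subnets (218.64.6.0 vs 59.212.82.0)


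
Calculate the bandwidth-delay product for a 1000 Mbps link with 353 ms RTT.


BDP = bandwidth * RTT
= 1000 Mbps * 353 ms
= 1000 * 1e6 * 353 / 1000 bits
= 353000000 bits
= 44125000 bytes
= 43090.8203 KB
BDP = 353000000 bits (44125000 bytes)


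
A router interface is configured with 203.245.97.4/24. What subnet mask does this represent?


/24 means 24 network bits, 8 host bits
Binary: 11111111111111111111111100000000
Mask: 255.255.255.0


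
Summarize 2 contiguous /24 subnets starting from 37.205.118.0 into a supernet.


Original prefix: /24
Number of subnets: 2 = 2^1
New prefix = 24 - 1 = 23
Supernet: 37.205.118.0/23


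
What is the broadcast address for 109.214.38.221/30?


Network: 109.214.38.220/30
Host bits = 2
Set all host bits to 1:
Broadcast: 109.214.38.223


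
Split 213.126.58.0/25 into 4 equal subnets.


New prefix = 25 + 2 = 27
Each subnet has 32 addresses
  213.126.58.0/27
  213.126.58.32/27
  213.126.58.64/27
  213.126.58.96/27
Subnets: 213.126.58.0/27, 213.126.58.32/27, 213.126.58.64/27, 213.126.58.96/27


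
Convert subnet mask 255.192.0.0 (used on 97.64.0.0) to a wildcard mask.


Subnet mask: 255.192.0.0
Wildcard = 255.255.255.255 - subnet mask
255 - 255 = 0
255 - 192 = 63
255 - 0 = 255
255 - 0 = 255
Wildcard: 0.63.255.255


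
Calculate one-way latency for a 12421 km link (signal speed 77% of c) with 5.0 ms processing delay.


Speed = 0.77 * 3e5 km/s = 231000 km/s
Propagation delay = 12421 / 231000 = 0.0538 s = 53.7706 ms
Processing delay = 5.0 ms
Total one-way latency = 58.7706 ms


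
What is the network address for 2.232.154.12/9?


IP:   00000010.11101000.10011010.00001100
Mask: 11111111.10000000.00000000.00000000
AND operation:
Net:  00000010.10000000.00000000.00000000
Network: 2.128.0.0/9


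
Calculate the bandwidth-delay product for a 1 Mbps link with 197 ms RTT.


BDP = bandwidth * RTT
= 1 Mbps * 197 ms
= 1 * 1e6 * 197 / 1000 bits
= 197000 bits
= 24625 bytes
= 24.0479 KB
BDP = 197000 bits (24625 bytes)


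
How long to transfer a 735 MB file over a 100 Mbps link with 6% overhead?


Effective throughput = 100 * (1 - 6/100) = 94 Mbps
File size in Mb = 735 * 8 = 5880 Mb
Time = 5880 / 94
Time = 62.5532 seconds


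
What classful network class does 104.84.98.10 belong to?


First octet: 104
Binary: 01101000
0xxxxxxx -> Class A (1-126)
Class A, default mask 255.0.0.0 (/8)


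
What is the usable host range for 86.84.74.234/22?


Network: 86.84.72.0
Broadcast: 86.84.75.255
First usable = network + 1
Last usable = broadcast - 1
Range: 86.84.72.1 to 86.84.75.254


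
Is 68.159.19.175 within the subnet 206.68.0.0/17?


Subnet network: 206.68.0.0
Test IP AND mask: 68.159.0.0
No, 68.159.19.175 is not in 206.68.0.0/17


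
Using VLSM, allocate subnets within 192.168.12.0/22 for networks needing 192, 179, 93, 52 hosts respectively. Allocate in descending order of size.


192 hosts -> /24 (254 usable): 192.168.12.0/24
179 hosts -> /24 (254 usable): 192.168.13.0/24
93 hosts -> /25 (126 usable): 192.168.14.0/25
52 hosts -> /26 (62 usable): 192.168.14.128/26
Allocation: 192.168.12.0/24 (192 hosts, 254 usable); 192.168.13.0/24 (179 hosts, 254 usable); 192.168.14.0/25 (93 hosts, 126 usable); 192.168.14.128/26 (52 hosts, 62 usable)


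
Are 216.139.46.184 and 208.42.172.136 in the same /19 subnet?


Mask: 255.255.224.0
216.139.46.184 AND mask = 216.139.32.0
208.42.172.136 AND mask = 208.42.160.0
No, different subnets (216.139.32.0 vs 208.42.160.0)


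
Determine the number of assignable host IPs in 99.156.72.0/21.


Host bits = 32 - 21 = 11
Total addresses = 2^11 = 2048
Usable = total - 2 (network and broadcast)
Usable hosts: 2046


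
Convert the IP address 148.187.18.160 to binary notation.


148 = 10010100
187 = 10111011
18 = 00010010
160 = 10100000
Binary: 10010100.10111011.00010010.10100000


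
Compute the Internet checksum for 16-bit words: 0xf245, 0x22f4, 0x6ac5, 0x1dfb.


Sum all words (with carry folding):
+ 0xf245 = 0xf245
+ 0x22f4 = 0x153a
+ 0x6ac5 = 0x7fff
+ 0x1dfb = 0x9dfa
One's complement: ~0x9dfa
Checksum = 0x6205


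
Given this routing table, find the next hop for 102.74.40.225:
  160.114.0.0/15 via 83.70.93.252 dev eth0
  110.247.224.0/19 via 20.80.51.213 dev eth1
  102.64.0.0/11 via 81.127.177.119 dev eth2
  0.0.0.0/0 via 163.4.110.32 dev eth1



Longest prefix match for 102.74.40.225:
  /15 160.114.0.0: no
  /19 110.247.224.0: no
  /11 102.64.0.0: MATCH
  /0 0.0.0.0: MATCH
Selected: next-hop 81.127.177.119 via eth2 (matched /11)


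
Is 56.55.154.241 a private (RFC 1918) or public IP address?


RFC 1918 private ranges:
  10.0.0.0/8 (10.0.0.0 - 10.255.255.255)
  172.16.0.0/12 (172.16.0.0 - 172.31.255.255)
  192.168.0.0/16 (192.168.0.0 - 192.168.255.255)
Public (not in any RFC 1918 range)


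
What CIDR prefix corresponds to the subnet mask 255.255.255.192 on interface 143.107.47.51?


Binary: 11111111.11111111.11111111.11000000
Count leading 1s
Prefix: /26


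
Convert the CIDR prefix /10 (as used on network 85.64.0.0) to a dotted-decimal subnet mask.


/10 means 10 network bits, 22 host bits
Binary: 11111111110000000000000000000000
Mask: 255.192.0.0


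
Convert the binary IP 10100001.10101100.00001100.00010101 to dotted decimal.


10100001 = 161
10101100 = 172
00001100 = 12
00010101 = 21
IP: 161.172.12.21


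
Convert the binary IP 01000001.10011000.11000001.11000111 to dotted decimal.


01000001 = 65
10011000 = 152
11000001 = 193
11000111 = 199
IP: 65.152.193.199


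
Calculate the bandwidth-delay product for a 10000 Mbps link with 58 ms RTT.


BDP = bandwidth * RTT
= 10000 Mbps * 58 ms
= 10000 * 1e6 * 58 / 1000 bits
= 580000000 bits
= 72500000 bytes
= 70800.7812 KB
BDP = 580000000 bits (72500000 bytes)


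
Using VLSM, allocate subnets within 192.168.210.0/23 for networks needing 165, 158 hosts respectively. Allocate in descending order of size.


165 hosts -> /24 (254 usable): 192.168.210.0/24
158 hosts -> /24 (254 usable): 192.168.211.0/24
Allocation: 192.168.210.0/24 (165 hosts, 254 usable); 192.168.211.0/24 (158 hosts, 254 usable)


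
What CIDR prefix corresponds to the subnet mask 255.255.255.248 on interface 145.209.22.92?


Binary: 11111111.11111111.11111111.11111000
Count leading 1s
Prefix: /29


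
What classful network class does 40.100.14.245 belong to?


First octet: 40
Binary: 00101000
0xxxxxxx -> Class A (1-126)
Class A, default mask 255.0.0.0 (/8)


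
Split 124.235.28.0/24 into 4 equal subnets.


New prefix = 24 + 2 = 26
Each subnet has 64 addresses
  124.235.28.0/26
  124.235.28.64/26
  124.235.28.128/26
  124.235.28.192/26
Subnets: 124.235.28.0/26, 124.235.28.64/26, 124.235.28.128/26, 124.235.28.192/26


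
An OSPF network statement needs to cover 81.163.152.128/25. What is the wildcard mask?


Subnet mask: 255.255.255.128
Wildcard = 255.255.255.255 - subnet mask
255 - 255 = 0
255 - 255 = 0
255 - 255 = 0
255 - 128 = 127
Wildcard: 0.0.0.127


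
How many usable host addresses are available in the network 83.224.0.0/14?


Host bits = 32 - 14 = 18
Total addresses = 2^18 = 262144
Usable = total - 2 (network and broadcast)
Usable hosts: 262142


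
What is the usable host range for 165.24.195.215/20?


Network: 165.24.192.0
Broadcast: 165.24.207.255
First usable = network + 1
Last usable = broadcast - 1
Range: 165.24.192.1 to 165.24.207.254


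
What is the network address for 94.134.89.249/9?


IP:   01011110.10000110.01011001.11111001
Mask: 11111111.10000000.00000000.00000000
AND operation:
Net:  01011110.10000000.00000000.00000000
Network: 94.128.0.0/9


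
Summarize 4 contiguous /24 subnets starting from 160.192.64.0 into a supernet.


Original prefix: /24
Number of subnets: 4 = 2^2
New prefix = 24 - 2 = 22
Supernet: 160.192.64.0/22


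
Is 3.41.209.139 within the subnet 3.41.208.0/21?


Subnet network: 3.41.208.0
Test IP AND mask: 3.41.208.0
Yes, 3.41.209.139 is in 3.41.208.0/21


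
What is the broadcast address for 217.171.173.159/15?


Network: 217.170.0.0/15
Host bits = 17
Set all host bits to 1:
Broadcast: 217.171.255.255


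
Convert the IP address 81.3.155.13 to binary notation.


81 = 01010001
3 = 00000011
155 = 10011011
13 = 00001101
Binary: 01010001.00000011.10011011.00001101


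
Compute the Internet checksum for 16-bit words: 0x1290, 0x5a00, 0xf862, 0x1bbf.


Sum all words (with carry folding):
+ 0x1290 = 0x1290
+ 0x5a00 = 0x6c90
+ 0xf862 = 0x64f3
+ 0x1bbf = 0x80b2
One's complement: ~0x80b2
Checksum = 0x7f4d


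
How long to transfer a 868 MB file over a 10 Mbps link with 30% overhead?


Effective throughput = 10 * (1 - 30/100) = 7 Mbps
File size in Mb = 868 * 8 = 6944 Mb
Time = 6944 / 7
Time = 992 seconds


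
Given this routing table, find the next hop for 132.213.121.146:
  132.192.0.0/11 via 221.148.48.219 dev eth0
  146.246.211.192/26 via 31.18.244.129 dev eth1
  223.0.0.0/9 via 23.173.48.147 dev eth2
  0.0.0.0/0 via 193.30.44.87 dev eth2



Longest prefix match for 132.213.121.146:
  /11 132.192.0.0: MATCH
  /26 146.246.211.192: no
  /9 223.0.0.0: no
  /0 0.0.0.0: MATCH
Selected: next-hop 221.148.48.219 via eth0 (matched /11)


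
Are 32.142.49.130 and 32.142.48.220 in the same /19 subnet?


Mask: 255.255.224.0
32.142.49.130 AND mask = 32.142.32.0
32.142.48.220 AND mask = 32.142.32.0
Yes, same subnet (32.142.32.0)


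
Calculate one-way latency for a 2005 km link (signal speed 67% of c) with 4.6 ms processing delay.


Speed = 0.67 * 3e5 km/s = 201000 km/s
Propagation delay = 2005 / 201000 = 0.01 s = 9.9751 ms
Processing delay = 4.6 ms
Total one-way latency = 14.5751 ms


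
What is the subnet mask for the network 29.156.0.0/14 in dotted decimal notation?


/14 means 14 network bits, 18 host bits
Binary: 11111111111111000000000000000000
Mask: 255.252.0.0


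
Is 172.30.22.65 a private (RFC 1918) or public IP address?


RFC 1918 private ranges:
  10.0.0.0/8 (10.0.0.0 - 10.255.255.255)
  172.16.0.0/12 (172.16.0.0 - 172.31.255.255)
  192.168.0.0/16 (192.168.0.0 - 192.168.255.255)
Private (in 172.16.0.0/12)


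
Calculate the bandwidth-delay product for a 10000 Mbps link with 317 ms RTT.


BDP = bandwidth * RTT
= 10000 Mbps * 317 ms
= 10000 * 1e6 * 317 / 1000 bits
= 3170000000 bits
= 396250000 bytes
= 386962.8906 KB
BDP = 3170000000 bits (396250000 bytes)


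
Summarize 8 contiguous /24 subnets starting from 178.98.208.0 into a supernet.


Original prefix: /24
Number of subnets: 8 = 2^3
New prefix = 24 - 3 = 21
Supernet: 178.98.208.0/21


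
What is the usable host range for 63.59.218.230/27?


Network: 63.59.218.224
Broadcast: 63.59.218.255
First usable = network + 1
Last usable = broadcast - 1
Range: 63.59.218.225 to 63.59.218.254


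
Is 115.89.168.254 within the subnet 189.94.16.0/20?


Subnet network: 189.94.16.0
Test IP AND mask: 115.89.160.0
No, 115.89.168.254 is not in 189.94.16.0/20


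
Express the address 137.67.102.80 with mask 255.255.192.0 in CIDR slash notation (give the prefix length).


Binary: 11111111.11111111.11000000.00000000
Count leading 1s
Prefix: /18


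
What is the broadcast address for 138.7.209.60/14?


Network: 138.4.0.0/14
Host bits = 18
Set all host bits to 1:
Broadcast: 138.7.255.255


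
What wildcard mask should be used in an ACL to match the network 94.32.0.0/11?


Subnet mask: 255.224.0.0
Wildcard = 255.255.255.255 - subnet mask
255 - 255 = 0
255 - 224 = 31
255 - 0 = 255
255 - 0 = 255
Wildcard: 0.31.255.255


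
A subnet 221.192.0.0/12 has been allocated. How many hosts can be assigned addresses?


Host bits = 32 - 12 = 20
Total addresses = 2^20 = 1048576
Usable = total - 2 (network and broadcast)
Usable hosts: 1048574


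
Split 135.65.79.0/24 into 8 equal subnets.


New prefix = 24 + 3 = 27
Each subnet has 32 addresses
  135.65.79.0/27
  135.65.79.32/27
  135.65.79.64/27
  135.65.79.96/27
  135.65.79.128/27
  135.65.79.160/27
  135.65.79.192/27
  135.65.79.224/27
Subnets: 135.65.79.0/27, 135.65.79.32/27, 135.65.79.64/27, 135.65.79.96/27, 135.65.79.128/27, 135.65.79.160/27, 135.65.79.192/27, 135.65.79.224/27


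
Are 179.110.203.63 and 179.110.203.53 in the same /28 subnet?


Mask: 255.255.255.240
179.110.203.63 AND mask = 179.110.203.48
179.110.203.53 AND mask = 179.110.203.48
Yes, same subnet (179.110.203.48)


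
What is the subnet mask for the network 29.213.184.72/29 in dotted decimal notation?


/29 means 29 network bits, 3 host bits
Binary: 11111111111111111111111111111000
Mask: 255.255.255.248


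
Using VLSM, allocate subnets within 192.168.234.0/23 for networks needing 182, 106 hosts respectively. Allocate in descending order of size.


182 hosts -> /24 (254 usable): 192.168.234.0/24
106 hosts -> /25 (126 usable): 192.168.235.0/25
Allocation: 192.168.234.0/24 (182 hosts, 254 usable); 192.168.235.0/25 (106 hosts, 126 usable)


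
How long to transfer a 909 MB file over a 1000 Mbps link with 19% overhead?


Effective throughput = 1000 * (1 - 19/100) = 810 Mbps
File size in Mb = 909 * 8 = 7272 Mb
Time = 7272 / 810
Time = 8.9778 seconds


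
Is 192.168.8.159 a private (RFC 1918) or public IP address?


RFC 1918 private ranges:
  10.0.0.0/8 (10.0.0.0 - 10.255.255.255)
  172.16.0.0/12 (172.16.0.0 - 172.31.255.255)
  192.168.0.0/16 (192.168.0.0 - 192.168.255.255)
Private (in 192.168.0.0/16)


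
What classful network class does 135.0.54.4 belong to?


First octet: 135
Binary: 10000111
10xxxxxx -> Class B (128-191)
Class B, default mask 255.255.0.0 (/16)


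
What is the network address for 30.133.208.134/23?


IP:   00011110.10000101.11010000.10000110
Mask: 11111111.11111111.11111110.00000000
AND operation:
Net:  00011110.10000101.11010000.00000000
Network: 30.133.208.0/23


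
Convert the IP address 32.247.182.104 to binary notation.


32 = 00100000
247 = 11110111
182 = 10110110
104 = 01101000
Binary: 00100000.11110111.10110110.01101000


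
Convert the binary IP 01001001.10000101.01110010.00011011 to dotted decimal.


01001001 = 73
10000101 = 133
01110010 = 114
00011011 = 27
IP: 73.133.114.27


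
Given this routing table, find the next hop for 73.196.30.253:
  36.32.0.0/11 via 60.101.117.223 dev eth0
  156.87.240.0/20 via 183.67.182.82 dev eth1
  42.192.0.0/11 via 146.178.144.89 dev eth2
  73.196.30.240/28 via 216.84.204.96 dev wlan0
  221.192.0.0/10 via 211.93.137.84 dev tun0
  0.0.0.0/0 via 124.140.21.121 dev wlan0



Longest prefix match for 73.196.30.253:
  /11 36.32.0.0: no
  /20 156.87.240.0: no
  /11 42.192.0.0: no
  /28 73.196.30.240: MATCH
  /10 221.192.0.0: no
  /0 0.0.0.0: MATCH
Selected: next-hop 216.84.204.96 via wlan0 (matched /28)


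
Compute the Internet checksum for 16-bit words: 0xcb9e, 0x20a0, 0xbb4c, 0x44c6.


Sum all words (with carry folding):
+ 0xcb9e = 0xcb9e
+ 0x20a0 = 0xec3e
+ 0xbb4c = 0xa78b
+ 0x44c6 = 0xec51
One's complement: ~0xec51
Checksum = 0x13ae


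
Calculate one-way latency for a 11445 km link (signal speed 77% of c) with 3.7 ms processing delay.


Speed = 0.77 * 3e5 km/s = 231000 km/s
Propagation delay = 11445 / 231000 = 0.0495 s = 49.5455 ms
Processing delay = 3.7 ms
Total one-way latency = 53.2455 ms


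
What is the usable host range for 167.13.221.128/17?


Network: 167.13.128.0
Broadcast: 167.13.255.255
First usable = network + 1
Last usable = broadcast - 1
Range: 167.13.128.1 to 167.13.255.254


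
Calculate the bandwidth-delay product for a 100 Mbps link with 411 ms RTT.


BDP = bandwidth * RTT
= 100 Mbps * 411 ms
= 100 * 1e6 * 411 / 1000 bits
= 41100000 bits
= 5137500 bytes
= 5017.0898 KB
BDP = 41100000 bits (5137500 bytes)


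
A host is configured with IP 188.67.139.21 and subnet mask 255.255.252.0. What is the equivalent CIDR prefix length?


Binary: 11111111.11111111.11111100.00000000
Count leading 1s
Prefix: /22


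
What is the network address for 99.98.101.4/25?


IP:   01100011.01100010.01100101.00000100
Mask: 11111111.11111111.11111111.10000000
AND operation:
Net:  01100011.01100010.01100101.00000000
Network: 99.98.101.0/25


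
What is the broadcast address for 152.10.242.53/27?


Network: 152.10.242.32/27
Host bits = 5
Set all host bits to 1:
Broadcast: 152.10.242.63
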